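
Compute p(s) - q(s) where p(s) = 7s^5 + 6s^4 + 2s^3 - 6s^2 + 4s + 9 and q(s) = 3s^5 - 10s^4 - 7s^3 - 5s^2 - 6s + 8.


Distribute the minus sign:
  (7s^5 + 6s^4 + 2s^3 - 6s^2 + 4s + 9)
- (3s^5 - 10s^4 - 7s^3 - 5s^2 - 6s + 8)
Negate second polynomial: -3s^5 + 10s^4 + 7s^3 + 5s^2 + 6s - 8
Add: 4s^5 + 16s^4 + 9s^3 - s^2 + 10s + 1


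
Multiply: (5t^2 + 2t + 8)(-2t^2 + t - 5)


Distribute each term of the first polynomial:
  (5t^2)(-2t^2 + t - 5) = -10t^4 + 5t^3 - 25t^2
  (2t)(-2t^2 + t - 5) = -4t^3 + 2t^2 - 10t
  (8)(-2t^2 + t - 5) = -16t^2 + 8t - 40
Sum: -10t^4 + t^3 - 39t^2 - 2t - 40


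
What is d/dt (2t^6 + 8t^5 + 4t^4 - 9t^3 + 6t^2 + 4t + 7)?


Apply the power rule term by term:
  d/dt(2t^6) = 12t^5
  d/dt(8t^5) = 40t^4
  d/dt(4t^4) = 16t^3
  d/dt(-9t^3) = -27t^2
  d/dt(6t^2) = 12t
  d/dt(4t) = 4
  d/dt(7) = 0
p'(t) = 12t^5 + 40t^4 + 16t^3 - 27t^2 + 12t + 4


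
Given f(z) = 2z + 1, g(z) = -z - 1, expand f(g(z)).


Substitute g(z) into f:
f(g(z)) = 2*(-z - 1) + 1
Expand and combine: -2z - 1


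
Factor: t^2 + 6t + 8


Roots satisfy r1 + r2 = -b/a = -6 and r1*r2 = c/a = 8.
So r1 = -2, r2 = -4.
t^2 + 6t + 8 = (t - r1)(t - r2) = (t + 2)(t + 4)


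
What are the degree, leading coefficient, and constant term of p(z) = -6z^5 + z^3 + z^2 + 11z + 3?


Highest power of z is 5, with coefficient -6. Constant term is 3.
Degree = 5, leading coefficient = -6, constant term = 3


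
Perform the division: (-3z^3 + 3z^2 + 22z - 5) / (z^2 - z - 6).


(-3z^3 + 3z^2 + 22z - 5) / (z^2 - z - 6)
Step 1: -3z * (z^2 - z - 6) = -3z^3 + 3z^2 + 18z; subtract.
Step 2: 0 * (z^2 - z - 6) = 0; subtract.
Quotient: -3z, Remainder: 4z - 5


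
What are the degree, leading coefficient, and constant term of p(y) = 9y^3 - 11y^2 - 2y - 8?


Highest power of y is 3, with coefficient 9. Constant term is -8.
Degree = 3, leading coefficient = 9, constant term = -8


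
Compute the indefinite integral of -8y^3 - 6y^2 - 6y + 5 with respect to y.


Reverse power rule on each term:
  ∫ -8y^3 dy = -2y^4
  ∫ -6y^2 dy = -2y^3
  ∫ -6y dy = -3y^2
  ∫ 5 dy = 5y
F(y) = -2y^4 - 2y^3 - 3y^2 + 5y + C


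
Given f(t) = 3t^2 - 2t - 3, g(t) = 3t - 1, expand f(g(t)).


Substitute g(t) into f:
f(g(t)) = 3*(3t - 1)^2 + (-2)*(3t - 1) + (-3)
(3t - 1)^2 = 9t^2 - 6t + 1
Expand and combine: 27t^2 - 24t + 2


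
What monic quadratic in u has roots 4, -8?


p(u) = (u - 4)(u + 8)
Expand: u^2 + 4u - 32


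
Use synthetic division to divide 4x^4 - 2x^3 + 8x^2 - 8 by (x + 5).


Synthetic division with c = -5. Coefficients: 4, -2, 8, 0, -8
Bring down 4.
  4 * -5 = -20; -20 - 2 = -22
  -22 * -5 = 110; 110 + 8 = 118
  118 * -5 = -590; -590 + 0 = -590
  -590 * -5 = 2950; 2950 - 8 = 2942
Quotient: 4x^3 - 22x^2 + 118x - 590, Remainder: 2942


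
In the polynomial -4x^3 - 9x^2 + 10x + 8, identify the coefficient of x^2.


Read off the coefficient of x^2: -9


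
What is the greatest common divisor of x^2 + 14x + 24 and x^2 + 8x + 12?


Factor each:
  x^2 + 14x + 24 = (x + 2)(x + 12)
  x^2 + 8x + 12 = (x + 2)(x + 6)
Common monic factor: x + 2


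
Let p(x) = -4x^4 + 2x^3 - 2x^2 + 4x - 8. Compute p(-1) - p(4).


p(-1) = -20
p(4) = -920
p(-1) - p(4) = -20 + 920 = 900


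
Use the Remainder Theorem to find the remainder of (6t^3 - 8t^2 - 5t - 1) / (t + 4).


By the Remainder Theorem, the remainder equals p(-4):
  6*(-4)^3 = -384
  -8*(-4)^2 = -128
  -5*(-4)^1 = 20
  constant: -1
Sum: -384 - 128 + 20 - 1 = -493


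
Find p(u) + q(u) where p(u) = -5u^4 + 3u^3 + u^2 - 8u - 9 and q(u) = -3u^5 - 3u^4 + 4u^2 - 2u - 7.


Align terms by degree and add:
  -5u^4 + 3u^3 + u^2 - 8u - 9
  -3u^5 - 3u^4 + 4u^2 - 2u - 7
= -3u^5 - 8u^4 + 3u^3 + 5u^2 - 10u - 16


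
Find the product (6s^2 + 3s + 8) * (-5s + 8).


Distribute each term of the first polynomial:
  (6s^2)(-5s + 8) = -30s^3 + 48s^2
  (3s)(-5s + 8) = -15s^2 + 24s
  (8)(-5s + 8) = -40s + 64
Sum: -30s^3 + 33s^2 - 16s + 64


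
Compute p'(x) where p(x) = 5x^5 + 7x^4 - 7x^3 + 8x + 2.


Apply the power rule term by term:
  d/dx(5x^5) = 25x^4
  d/dx(7x^4) = 28x^3
  d/dx(-7x^3) = -21x^2
  d/dx(8x) = 8
  d/dx(2) = 0
p'(x) = 25x^4 + 28x^3 - 21x^2 + 8


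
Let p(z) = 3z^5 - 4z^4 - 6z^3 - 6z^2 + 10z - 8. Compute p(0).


Using direct substitution:
  3 * (0)^5 = 0
  -4 * (0)^4 = 0
  -6 * (0)^3 = 0
  -6 * (0)^2 = 0
  10 * (0)^1 = 0
  constant: -8
Sum = 0 + 0 + 0 + 0 + 0 - 8 = -8


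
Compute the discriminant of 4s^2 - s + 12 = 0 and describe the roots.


D = b^2 - 4ac = (-1)^2 - 4(4)(12) = 1 - 192 = -191
Since D < 0: two complex conjugate roots (no real roots)


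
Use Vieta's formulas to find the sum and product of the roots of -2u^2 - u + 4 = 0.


For au^2+bu+c=0: sum = -b/a, product = c/a.
a=-2, b=-1, c=4
Sum = -(-1)/-2 = -1/2
Product = (4)/-2 = -2


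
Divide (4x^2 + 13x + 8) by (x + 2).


(4x^2 + 13x + 8) / (x + 2)
Step 1: 4x * (x + 2) = 4x^2 + 8x; subtract.
Step 2: 5 * (x + 2) = 5x + 10; subtract.
Quotient: 4x + 5, Remainder: -2


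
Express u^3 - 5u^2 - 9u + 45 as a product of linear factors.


Try integer roots (divisors of 45). u=-3: p(-3)=0.
Divide out (u + 3): quotient is u^2 - 8u + 15.
Factor the quadratic: (u - 5)(u - 3)
Result: (u + 3)(u - 5)(u - 3)


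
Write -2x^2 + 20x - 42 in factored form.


Roots satisfy r1 + r2 = -b/a = 10 and r1*r2 = c/a = 21.
So r1 = 7, r2 = 3.
-2x^2 + 20x - 42 = -2(x - r1)(x - r2) = -2(x - 7)(x - 3)


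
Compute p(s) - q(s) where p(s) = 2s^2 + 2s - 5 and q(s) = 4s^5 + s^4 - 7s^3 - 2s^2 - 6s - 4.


Distribute the minus sign:
  (2s^2 + 2s - 5)
- (4s^5 + s^4 - 7s^3 - 2s^2 - 6s - 4)
Negate second polynomial: -4s^5 - s^4 + 7s^3 + 2s^2 + 6s + 4
Add: -4s^5 - s^4 + 7s^3 + 4s^2 + 8s - 1


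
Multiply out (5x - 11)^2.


Expand (5x - 11)^2 by repeated multiplication:
= 25x^2 - 110x + 121


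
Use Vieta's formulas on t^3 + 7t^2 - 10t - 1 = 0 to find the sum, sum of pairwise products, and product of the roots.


Monic cubic t^3+bt^2+ct+d=0: sum=-b, pairwise sum=c, product=-d.
b=7, c=-10, d=-1
r1+r2+r3 = -7
r1r2+r1r3+r2r3 = -10
r1r2r3 = 1


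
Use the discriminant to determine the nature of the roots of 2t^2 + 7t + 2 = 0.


D = b^2 - 4ac = (7)^2 - 4(2)(2) = 49 - 16 = 33
Since D > 0: two distinct irrational roots


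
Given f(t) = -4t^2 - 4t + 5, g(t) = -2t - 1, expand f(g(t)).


Substitute g(t) into f:
f(g(t)) = -4*(-2t - 1)^2 + (-4)*(-2t - 1) + 5
(-2t - 1)^2 = 4t^2 + 4t + 1
Expand and combine: -16t^2 - 8t + 5


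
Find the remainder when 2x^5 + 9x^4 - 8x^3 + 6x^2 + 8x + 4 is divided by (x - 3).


By the Remainder Theorem, the remainder equals p(3):
  2*(3)^5 = 486
  9*(3)^4 = 729
  -8*(3)^3 = -216
  6*(3)^2 = 54
  8*(3)^1 = 24
  constant: 4
Sum: 486 + 729 - 216 + 54 + 24 + 4 = 1081


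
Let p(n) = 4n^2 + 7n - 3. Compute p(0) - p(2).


p(0) = -3
p(2) = 27
p(0) - p(2) = -3 - 27 = -30


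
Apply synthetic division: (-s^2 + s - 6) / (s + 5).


Synthetic division with c = -5. Coefficients: -1, 1, -6
Bring down -1.
  -1 * -5 = 5; 5 + 1 = 6
  6 * -5 = -30; -30 - 6 = -36
Quotient: -s + 6, Remainder: -36


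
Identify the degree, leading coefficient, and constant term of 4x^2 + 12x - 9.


Highest power of x is 2, with coefficient 4. Constant term is -9.
Degree = 2, leading coefficient = 4, constant term = -9


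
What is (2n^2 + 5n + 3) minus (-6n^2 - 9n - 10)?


Distribute the minus sign:
  (2n^2 + 5n + 3)
- (-6n^2 - 9n - 10)
Negate second polynomial: 6n^2 + 9n + 10
Add: 8n^2 + 14n + 13


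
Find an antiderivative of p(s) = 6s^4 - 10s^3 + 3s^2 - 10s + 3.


Reverse power rule on each term:
  ∫ 6s^4 ds = (6/5)s^5
  ∫ -10s^3 ds = -(5/2)s^4
  ∫ 3s^2 ds = s^3
  ∫ -10s ds = -5s^2
  ∫ 3 ds = 3s
F(s) = (6/5)s^5 - (5/2)s^4 + s^3 - 5s^2 + 3s + C


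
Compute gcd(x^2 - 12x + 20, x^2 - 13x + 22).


Factor each:
  x^2 - 12x + 20 = (x - 2)(x - 10)
  x^2 - 13x + 22 = (x - 2)(x - 11)
Common monic factor: x - 2


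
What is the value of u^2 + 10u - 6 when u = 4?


Using direct substitution:
  1 * (4)^2 = 16
  10 * (4)^1 = 40
  constant: -6
Sum = 16 + 40 - 6 = 50


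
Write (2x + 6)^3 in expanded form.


Expand (2x + 6)^3 by repeated multiplication:
  (2x + 6)^2 = 4x^2 + 24x + 36
= 8x^3 + 72x^2 + 216x + 216


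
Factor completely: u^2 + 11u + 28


Roots satisfy r1 + r2 = -b/a = -11 and r1*r2 = c/a = 28.
So r1 = -7, r2 = -4.
u^2 + 11u + 28 = (u - r1)(u - r2) = (u + 7)(u + 4)


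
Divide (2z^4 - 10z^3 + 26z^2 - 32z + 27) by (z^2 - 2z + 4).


(2z^4 - 10z^3 + 26z^2 - 32z + 27) / (z^2 - 2z + 4)
Step 1: 2z^2 * (z^2 - 2z + 4) = 2z^4 - 4z^3 + 8z^2; subtract.
Step 2: -6z * (z^2 - 2z + 4) = -6z^3 + 12z^2 - 24z; subtract.
Step 3: 6 * (z^2 - 2z + 4) = 6z^2 - 12z + 24; subtract.
Quotient: 2z^2 - 6z + 6, Remainder: 4z + 3


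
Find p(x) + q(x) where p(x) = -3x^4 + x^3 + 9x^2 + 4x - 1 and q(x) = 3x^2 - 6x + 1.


Align terms by degree and add:
  -3x^4 + x^3 + 9x^2 + 4x - 1
+ 3x^2 - 6x + 1
= -3x^4 + x^3 + 12x^2 - 2x


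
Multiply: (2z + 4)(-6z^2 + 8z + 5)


Distribute each term of the first polynomial:
  (2z)(-6z^2 + 8z + 5) = -12z^3 + 16z^2 + 10z
  (4)(-6z^2 + 8z + 5) = -24z^2 + 32z + 20
Sum: -12z^3 - 8z^2 + 42z + 20


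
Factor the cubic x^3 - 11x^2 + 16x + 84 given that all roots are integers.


Try integer roots (divisors of 84). x=-2: p(-2)=0.
Divide out (x + 2): quotient is x^2 - 13x + 42.
Factor the quadratic: (x - 7)(x - 6)
Result: (x + 2)(x - 7)(x - 6)


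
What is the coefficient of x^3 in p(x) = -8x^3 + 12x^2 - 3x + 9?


Read off the coefficient of x^3: -8


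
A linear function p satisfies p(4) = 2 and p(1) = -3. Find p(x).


p(x) = mx + b. Using p(4)=2, p(1)=-3:
m = (2 + 3)/(4 - 1) = 5/3 = 5/3
b = 2 - m*(4) = 2 - 20/3 = -14/3
p(x) = (5/3)x - (14/3)


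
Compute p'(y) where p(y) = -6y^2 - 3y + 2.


Apply the power rule term by term:
  d/dy(-6y^2) = -12y
  d/dy(-3y) = -3
  d/dy(2) = 0
p'(y) = -12y - 3


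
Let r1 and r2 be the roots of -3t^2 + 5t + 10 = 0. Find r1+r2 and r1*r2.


For at^2+bt+c=0: sum = -b/a, product = c/a.
a=-3, b=5, c=10
Sum = -(5)/-3 = 5/3
Product = (10)/-3 = -10/3


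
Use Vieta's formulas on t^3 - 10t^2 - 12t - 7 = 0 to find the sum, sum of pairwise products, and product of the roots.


Monic cubic t^3+bt^2+ct+d=0: sum=-b, pairwise sum=c, product=-d.
b=-10, c=-12, d=-7
r1+r2+r3 = 10
r1r2+r1r3+r2r3 = -12
r1r2r3 = 7


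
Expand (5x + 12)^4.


Expand (5x + 12)^4 by repeated multiplication:
  (5x + 12)^2 = 25x^2 + 120x + 144
  (5x + 12)^3 = 125x^3 + 900x^2 + 2160x + 1728
= 625x^4 + 6000x^3 + 21600x^2 + 34560x + 20736


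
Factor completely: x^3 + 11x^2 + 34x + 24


Try integer roots (divisors of 24). x=-6: p(-6)=0.
Divide out (x + 6): quotient is x^2 + 5x + 4.
Factor the quadratic: (x + 4)(x + 1)
Result: (x + 6)(x + 4)(x + 1)


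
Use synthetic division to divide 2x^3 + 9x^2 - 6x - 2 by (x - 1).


Synthetic division with c = 1. Coefficients: 2, 9, -6, -2
Bring down 2.
  2 * 1 = 2; 2 + 9 = 11
  11 * 1 = 11; 11 - 6 = 5
  5 * 1 = 5; 5 - 2 = 3
Quotient: 2x^2 + 11x + 5, Remainder: 3


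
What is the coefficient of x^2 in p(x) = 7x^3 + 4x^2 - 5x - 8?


Read off the coefficient of x^2: 4


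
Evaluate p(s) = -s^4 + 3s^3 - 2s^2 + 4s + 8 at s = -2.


Using direct substitution:
  -1 * (-2)^4 = -16
  3 * (-2)^3 = -24
  -2 * (-2)^2 = -8
  4 * (-2)^1 = -8
  constant: 8
Sum = -16 - 24 - 8 - 8 + 8 = -48


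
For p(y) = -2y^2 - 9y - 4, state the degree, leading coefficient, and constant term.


Highest power of y is 2, with coefficient -2. Constant term is -4.
Degree = 2, leading coefficient = -2, constant term = -4


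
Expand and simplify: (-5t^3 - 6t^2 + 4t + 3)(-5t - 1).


Distribute each term of the first polynomial:
  (-5t^3)(-5t - 1) = 25t^4 + 5t^3
  (-6t^2)(-5t - 1) = 30t^3 + 6t^2
  (4t)(-5t - 1) = -20t^2 - 4t
  (3)(-5t - 1) = -15t - 3
Sum: 25t^4 + 35t^3 - 14t^2 - 19t - 3


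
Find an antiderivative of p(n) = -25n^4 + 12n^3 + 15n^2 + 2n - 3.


Reverse power rule on each term:
  ∫ -25n^4 dn = -5n^5
  ∫ 12n^3 dn = 3n^4
  ∫ 15n^2 dn = 5n^3
  ∫ 2n dn = n^2
  ∫ -3 dn = -3n
F(n) = -5n^5 + 3n^4 + 5n^3 + n^2 - 3n + C


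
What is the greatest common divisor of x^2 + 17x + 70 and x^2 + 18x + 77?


Factor each:
  x^2 + 17x + 70 = (x + 7)(x + 10)
  x^2 + 18x + 77 = (x + 7)(x + 11)
Common monic factor: x + 7


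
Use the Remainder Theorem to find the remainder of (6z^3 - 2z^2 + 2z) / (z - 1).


By the Remainder Theorem, the remainder equals p(1):
  6*(1)^3 = 6
  -2*(1)^2 = -2
  2*(1)^1 = 2
  constant: 0
Sum: 6 - 2 + 2 + 0 = 6


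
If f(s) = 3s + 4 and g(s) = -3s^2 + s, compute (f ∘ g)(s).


Substitute g(s) into f:
f(g(s)) = 3*(-3s^2 + s) + 4
Expand and combine: -9s^2 + 3s + 4


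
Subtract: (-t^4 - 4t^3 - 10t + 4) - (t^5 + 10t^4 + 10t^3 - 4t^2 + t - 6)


Distribute the minus sign:
  (-t^4 - 4t^3 - 10t + 4)
- (t^5 + 10t^4 + 10t^3 - 4t^2 + t - 6)
Negate second polynomial: -t^5 - 10t^4 - 10t^3 + 4t^2 - t + 6
Add: -t^5 - 11t^4 - 14t^3 + 4t^2 - 11t + 10


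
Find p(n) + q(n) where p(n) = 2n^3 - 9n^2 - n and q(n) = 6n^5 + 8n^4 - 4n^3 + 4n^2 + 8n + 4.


Align terms by degree and add:
  2n^3 - 9n^2 - n
+ 6n^5 + 8n^4 - 4n^3 + 4n^2 + 8n + 4
= 6n^5 + 8n^4 - 2n^3 - 5n^2 + 7n + 4


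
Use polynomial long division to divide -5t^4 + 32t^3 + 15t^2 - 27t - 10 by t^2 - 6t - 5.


(-5t^4 + 32t^3 + 15t^2 - 27t - 10) / (t^2 - 6t - 5)
Step 1: -5t^2 * (t^2 - 6t - 5) = -5t^4 + 30t^3 + 25t^2; subtract.
Step 2: 2t * (t^2 - 6t - 5) = 2t^3 - 12t^2 - 10t; subtract.
Step 3: 2 * (t^2 - 6t - 5) = 2t^2 - 12t - 10; subtract.
Quotient: -5t^2 + 2t + 2, Remainder: -5t


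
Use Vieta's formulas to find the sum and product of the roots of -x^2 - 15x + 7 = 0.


For ax^2+bx+c=0: sum = -b/a, product = c/a.
a=-1, b=-15, c=7
Sum = -(-15)/-1 = -15
Product = (7)/-1 = -7


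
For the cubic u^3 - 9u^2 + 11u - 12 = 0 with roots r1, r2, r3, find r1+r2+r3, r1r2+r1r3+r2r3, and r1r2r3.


Monic cubic u^3+bu^2+cu+d=0: sum=-b, pairwise sum=c, product=-d.
b=-9, c=11, d=-12
r1+r2+r3 = 9
r1r2+r1r3+r2r3 = 11
r1r2r3 = 12


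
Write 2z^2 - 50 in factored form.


Roots satisfy r1 + r2 = -b/a = 0 and r1*r2 = c/a = -25.
So r1 = 5, r2 = -5.
2z^2 - 50 = 2(z - r1)(z - r2) = 2(z - 5)(z + 5)


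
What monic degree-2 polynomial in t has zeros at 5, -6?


p(t) = (t - 5)(t + 6)
Expand: t^2 + t - 30


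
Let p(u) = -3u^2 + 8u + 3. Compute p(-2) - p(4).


p(-2) = -25
p(4) = -13
p(-2) - p(4) = -25 + 13 = -12


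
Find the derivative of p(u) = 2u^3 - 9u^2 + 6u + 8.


Apply the power rule term by term:
  d/du(2u^3) = 6u^2
  d/du(-9u^2) = -18u
  d/du(6u) = 6
  d/du(8) = 0
p'(u) = 6u^2 - 18u + 6


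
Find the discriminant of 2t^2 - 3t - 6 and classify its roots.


D = b^2 - 4ac = (-3)^2 - 4(2)(-6) = 9 + 48 = 57
Since D > 0: two distinct irrational roots


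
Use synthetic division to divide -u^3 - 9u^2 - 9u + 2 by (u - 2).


Synthetic division with c = 2. Coefficients: -1, -9, -9, 2
Bring down -1.
  -1 * 2 = -2; -2 - 9 = -11
  -11 * 2 = -22; -22 - 9 = -31
  -31 * 2 = -62; -62 + 2 = -60
Quotient: -u^2 - 11u - 31, Remainder: -60


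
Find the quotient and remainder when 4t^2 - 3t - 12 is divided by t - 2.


(4t^2 - 3t - 12) / (t - 2)
Step 1: 4t * (t - 2) = 4t^2 - 8t; subtract.
Step 2: 5 * (t - 2) = 5t - 10; subtract.
Quotient: 4t + 5, Remainder: -2


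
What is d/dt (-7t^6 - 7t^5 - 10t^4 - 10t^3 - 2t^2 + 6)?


Apply the power rule term by term:
  d/dt(-7t^6) = -42t^5
  d/dt(-7t^5) = -35t^4
  d/dt(-10t^4) = -40t^3
  d/dt(-10t^3) = -30t^2
  d/dt(-2t^2) = -4t
  d/dt(6) = 0
p'(t) = -42t^5 - 35t^4 - 40t^3 - 30t^2 - 4t


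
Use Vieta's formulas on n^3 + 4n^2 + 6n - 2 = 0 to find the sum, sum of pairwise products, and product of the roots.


Monic cubic n^3+bn^2+cn+d=0: sum=-b, pairwise sum=c, product=-d.
b=4, c=6, d=-2
r1+r2+r3 = -4
r1r2+r1r3+r2r3 = 6
r1r2r3 = 2


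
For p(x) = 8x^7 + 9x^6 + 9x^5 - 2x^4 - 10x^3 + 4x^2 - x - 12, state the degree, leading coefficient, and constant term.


Highest power of x is 7, with coefficient 8. Constant term is -12.
Degree = 7, leading coefficient = 8, constant term = -12


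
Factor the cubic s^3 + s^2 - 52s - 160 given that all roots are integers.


Try integer roots (divisors of -160). s=8: p(8)=0.
Divide out (s - 8): quotient is s^2 + 9s + 20.
Factor the quadratic: (s + 5)(s + 4)
Result: (s - 8)(s + 5)(s + 4)


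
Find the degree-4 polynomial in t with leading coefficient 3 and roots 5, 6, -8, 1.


p(t) = 3(t - 5)(t - 6)(t + 8)(t - 1)
Expand: 3t^4 - 12t^3 - 165t^2 + 894t - 720


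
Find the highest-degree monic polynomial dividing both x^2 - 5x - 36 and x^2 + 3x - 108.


Factor each:
  x^2 - 5x - 36 = (x - 9)(x + 4)
  x^2 + 3x - 108 = (x - 9)(x + 12)
Common monic factor: x - 9


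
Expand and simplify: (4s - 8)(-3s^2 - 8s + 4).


Distribute each term of the first polynomial:
  (4s)(-3s^2 - 8s + 4) = -12s^3 - 32s^2 + 16s
  (-8)(-3s^2 - 8s + 4) = 24s^2 + 64s - 32
Sum: -12s^3 - 8s^2 + 80s - 32


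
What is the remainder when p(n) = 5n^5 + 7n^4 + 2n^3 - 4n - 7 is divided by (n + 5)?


By the Remainder Theorem, the remainder equals p(-5):
  5*(-5)^5 = -15625
  7*(-5)^4 = 4375
  2*(-5)^3 = -250
  0*(-5)^2 = 0
  -4*(-5)^1 = 20
  constant: -7
Sum: -15625 + 4375 - 250 + 0 + 20 - 7 = -11487


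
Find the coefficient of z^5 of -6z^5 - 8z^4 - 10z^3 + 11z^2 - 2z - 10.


Read off the coefficient of z^5: -6


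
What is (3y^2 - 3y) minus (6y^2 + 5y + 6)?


Distribute the minus sign:
  (3y^2 - 3y)
- (6y^2 + 5y + 6)
Negate second polynomial: -6y^2 - 5y - 6
Add: -3y^2 - 8y - 6


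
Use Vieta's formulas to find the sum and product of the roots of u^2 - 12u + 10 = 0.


For au^2+bu+c=0: sum = -b/a, product = c/a.
a=1, b=-12, c=10
Sum = -(-12)/1 = 12
Product = (10)/1 = 10


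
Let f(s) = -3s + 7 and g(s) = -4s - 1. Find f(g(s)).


Substitute g(s) into f:
f(g(s)) = -3*(-4s - 1) + 7
Expand and combine: 12s + 10


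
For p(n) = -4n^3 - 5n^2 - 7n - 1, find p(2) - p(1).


p(2) = -67
p(1) = -17
p(2) - p(1) = -67 + 17 = -50


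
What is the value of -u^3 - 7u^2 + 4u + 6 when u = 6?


Using direct substitution:
  -1 * (6)^3 = -216
  -7 * (6)^2 = -252
  4 * (6)^1 = 24
  constant: 6
Sum = -216 - 252 + 24 + 6 = -438


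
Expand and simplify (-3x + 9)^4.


Expand (-3x + 9)^4 by repeated multiplication:
  (-3x + 9)^2 = 9x^2 - 54x + 81
  (-3x + 9)^3 = -27x^3 + 243x^2 - 729x + 729
= 81x^4 - 972x^3 + 4374x^2 - 8748x + 6561


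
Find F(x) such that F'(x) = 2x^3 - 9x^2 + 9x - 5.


Reverse power rule on each term:
  ∫ 2x^3 dx = (1/2)x^4
  ∫ -9x^2 dx = -3x^3
  ∫ 9x dx = (9/2)x^2
  ∫ -5 dx = -5x
F(x) = (1/2)x^4 - 3x^3 + (9/2)x^2 - 5x + C


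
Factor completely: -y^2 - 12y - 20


Roots satisfy r1 + r2 = -b/a = -12 and r1*r2 = c/a = 20.
So r1 = -10, r2 = -2.
-y^2 - 12y - 20 = -(y - r1)(y - r2) = -(y + 10)(y + 2)


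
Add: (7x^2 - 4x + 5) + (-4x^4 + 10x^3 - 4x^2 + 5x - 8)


Align terms by degree and add:
  7x^2 - 4x + 5
  -4x^4 + 10x^3 - 4x^2 + 5x - 8
= -4x^4 + 10x^3 + 3x^2 + x - 3


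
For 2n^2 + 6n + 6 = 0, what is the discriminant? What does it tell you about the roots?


D = b^2 - 4ac = (6)^2 - 4(2)(6) = 36 - 48 = -12
Since D < 0: two complex conjugate roots (no real roots)


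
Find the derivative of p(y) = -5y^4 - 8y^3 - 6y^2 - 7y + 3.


Apply the power rule term by term:
  d/dy(-5y^4) = -20y^3
  d/dy(-8y^3) = -24y^2
  d/dy(-6y^2) = -12y
  d/dy(-7y) = -7
  d/dy(3) = 0
p'(y) = -20y^3 - 24y^2 - 12y - 7


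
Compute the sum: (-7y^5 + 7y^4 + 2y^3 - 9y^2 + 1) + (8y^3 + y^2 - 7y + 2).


Align terms by degree and add:
  -7y^5 + 7y^4 + 2y^3 - 9y^2 + 1
+ 8y^3 + y^2 - 7y + 2
= -7y^5 + 7y^4 + 10y^3 - 8y^2 - 7y + 3


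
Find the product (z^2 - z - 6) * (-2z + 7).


Distribute each term of the first polynomial:
  (z^2)(-2z + 7) = -2z^3 + 7z^2
  (-z)(-2z + 7) = 2z^2 - 7z
  (-6)(-2z + 7) = 12z - 42
Sum: -2z^3 + 9z^2 + 5z - 42


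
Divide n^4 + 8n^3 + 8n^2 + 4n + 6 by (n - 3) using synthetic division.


Synthetic division with c = 3. Coefficients: 1, 8, 8, 4, 6
Bring down 1.
  1 * 3 = 3; 3 + 8 = 11
  11 * 3 = 33; 33 + 8 = 41
  41 * 3 = 123; 123 + 4 = 127
  127 * 3 = 381; 381 + 6 = 387
Quotient: n^3 + 11n^2 + 41n + 127, Remainder: 387


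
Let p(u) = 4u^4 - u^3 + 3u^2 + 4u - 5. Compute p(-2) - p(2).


p(-2) = 71
p(2) = 71
p(-2) - p(2) = 71 - 71 = 0


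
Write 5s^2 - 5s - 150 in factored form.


Roots satisfy r1 + r2 = -b/a = 1 and r1*r2 = c/a = -30.
So r1 = -5, r2 = 6.
5s^2 - 5s - 150 = 5(s - r1)(s - r2) = 5(s + 5)(s - 6)


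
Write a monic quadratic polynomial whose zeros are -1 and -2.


p(x) = (x + 1)(x + 2)
Expand: x^2 + 3x + 2


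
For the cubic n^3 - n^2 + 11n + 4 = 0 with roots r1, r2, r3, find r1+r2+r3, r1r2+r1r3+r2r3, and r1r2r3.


Monic cubic n^3+bn^2+cn+d=0: sum=-b, pairwise sum=c, product=-d.
b=-1, c=11, d=4
r1+r2+r3 = 1
r1r2+r1r3+r2r3 = 11
r1r2r3 = -4


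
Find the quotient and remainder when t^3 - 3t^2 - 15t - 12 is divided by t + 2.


(t^3 - 3t^2 - 15t - 12) / (t + 2)
Step 1: t^2 * (t + 2) = t^3 + 2t^2; subtract.
Step 2: -5t * (t + 2) = -5t^2 - 10t; subtract.
Step 3: -5 * (t + 2) = -5t - 10; subtract.
Quotient: t^2 - 5t - 5, Remainder: -2


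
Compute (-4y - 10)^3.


Expand (-4y - 10)^3 by repeated multiplication:
  (-4y - 10)^2 = 16y^2 + 80y + 100
= -64y^3 - 480y^2 - 1200y - 1000


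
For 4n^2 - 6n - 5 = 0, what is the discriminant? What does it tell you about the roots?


D = b^2 - 4ac = (-6)^2 - 4(4)(-5) = 36 + 80 = 116
Since D > 0: two distinct irrational roots


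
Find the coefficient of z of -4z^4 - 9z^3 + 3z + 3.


Read off the coefficient of z: 3


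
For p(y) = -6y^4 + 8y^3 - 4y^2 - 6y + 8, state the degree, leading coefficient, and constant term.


Highest power of y is 4, with coefficient -6. Constant term is 8.
Degree = 4, leading coefficient = -6, constant term = 8


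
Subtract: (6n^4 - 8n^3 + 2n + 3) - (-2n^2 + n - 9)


Distribute the minus sign:
  (6n^4 - 8n^3 + 2n + 3)
- (-2n^2 + n - 9)
Negate second polynomial: 2n^2 - n + 9
Add: 6n^4 - 8n^3 + 2n^2 + n + 12


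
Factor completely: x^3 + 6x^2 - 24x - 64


Try integer roots (divisors of -64). x=-2: p(-2)=0.
Divide out (x + 2): quotient is x^2 + 4x - 32.
Factor the quadratic: (x - 4)(x + 8)
Result: (x + 2)(x - 4)(x + 8)


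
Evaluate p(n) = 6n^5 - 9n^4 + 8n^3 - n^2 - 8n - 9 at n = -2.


Using direct substitution:
  6 * (-2)^5 = -192
  -9 * (-2)^4 = -144
  8 * (-2)^3 = -64
  -1 * (-2)^2 = -4
  -8 * (-2)^1 = 16
  constant: -9
Sum = -192 - 144 - 64 - 4 + 16 - 9 = -397


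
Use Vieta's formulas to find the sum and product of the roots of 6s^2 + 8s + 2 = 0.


For as^2+bs+c=0: sum = -b/a, product = c/a.
a=6, b=8, c=2
Sum = -(8)/6 = -4/3
Product = (2)/6 = 1/3


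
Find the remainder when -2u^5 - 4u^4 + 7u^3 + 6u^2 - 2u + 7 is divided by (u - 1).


By the Remainder Theorem, the remainder equals p(1):
  -2*(1)^5 = -2
  -4*(1)^4 = -4
  7*(1)^3 = 7
  6*(1)^2 = 6
  -2*(1)^1 = -2
  constant: 7
Sum: -2 - 4 + 7 + 6 - 2 + 7 = 12


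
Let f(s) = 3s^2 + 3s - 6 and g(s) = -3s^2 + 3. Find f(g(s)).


Substitute g(s) into f:
f(g(s)) = 3*(-3s^2 + 3)^2 + 3*(-3s^2 + 3) + (-6)
(-3s^2 + 3)^2 = 9s^4 - 18s^2 + 9
Expand and combine: 27s^4 - 63s^2 + 30


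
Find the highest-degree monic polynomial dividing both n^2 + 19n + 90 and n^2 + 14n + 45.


Factor each:
  n^2 + 19n + 90 = (n + 9)(n + 10)
  n^2 + 14n + 45 = (n + 9)(n + 5)
Common monic factor: n + 9


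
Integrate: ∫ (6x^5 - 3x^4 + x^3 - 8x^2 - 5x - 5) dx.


Reverse power rule on each term:
  ∫ 6x^5 dx = x^6
  ∫ -3x^4 dx = -(3/5)x^5
  ∫ x^3 dx = (1/4)x^4
  ∫ -8x^2 dx = -(8/3)x^3
  ∫ -5x dx = -(5/2)x^2
  ∫ -5 dx = -5x
F(x) = x^6 - (3/5)x^5 + (1/4)x^4 - (8/3)x^3 - (5/2)x^2 - 5x + C


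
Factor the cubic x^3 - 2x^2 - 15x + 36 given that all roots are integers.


Try integer roots (divisors of 36). x=3: p(3)=0.
Divide out (x - 3): quotient is x^2 + x - 12.
Factor the quadratic: (x + 4)(x - 3)
Result: (x - 3)(x + 4)(x - 3)


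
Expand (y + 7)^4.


Expand (y + 7)^4 by repeated multiplication:
  (y + 7)^2 = y^2 + 14y + 49
  (y + 7)^3 = y^3 + 21y^2 + 147y + 343
= y^4 + 28y^3 + 294y^2 + 1372y + 2401


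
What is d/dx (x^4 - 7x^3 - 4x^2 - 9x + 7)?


Apply the power rule term by term:
  d/dx(x^4) = 4x^3
  d/dx(-7x^3) = -21x^2
  d/dx(-4x^2) = -8x
  d/dx(-9x) = -9
  d/dx(7) = 0
p'(x) = 4x^3 - 21x^2 - 8x - 9


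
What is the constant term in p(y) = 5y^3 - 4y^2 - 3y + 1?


Read off the constant term: 1


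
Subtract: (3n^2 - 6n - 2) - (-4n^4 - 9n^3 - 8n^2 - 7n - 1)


Distribute the minus sign:
  (3n^2 - 6n - 2)
- (-4n^4 - 9n^3 - 8n^2 - 7n - 1)
Negate second polynomial: 4n^4 + 9n^3 + 8n^2 + 7n + 1
Add: 4n^4 + 9n^3 + 11n^2 + n - 1


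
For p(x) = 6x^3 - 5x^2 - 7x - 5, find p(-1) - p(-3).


p(-1) = -9
p(-3) = -191
p(-1) - p(-3) = -9 + 191 = 182


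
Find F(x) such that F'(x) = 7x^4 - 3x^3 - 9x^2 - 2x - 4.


Reverse power rule on each term:
  ∫ 7x^4 dx = (7/5)x^5
  ∫ -3x^3 dx = -(3/4)x^4
  ∫ -9x^2 dx = -3x^3
  ∫ -2x dx = -x^2
  ∫ -4 dx = -4x
F(x) = (7/5)x^5 - (3/4)x^4 - 3x^3 - x^2 - 4x + C


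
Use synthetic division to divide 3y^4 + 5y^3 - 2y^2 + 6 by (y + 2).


Synthetic division with c = -2. Coefficients: 3, 5, -2, 0, 6
Bring down 3.
  3 * -2 = -6; -6 + 5 = -1
  -1 * -2 = 2; 2 - 2 = 0
  0 * -2 = 0; 0 + 0 = 0
  0 * -2 = 0; 0 + 6 = 6
Quotient: 3y^3 - y^2, Remainder: 6


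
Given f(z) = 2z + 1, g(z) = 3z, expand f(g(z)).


Substitute g(z) into f:
f(g(z)) = 2*(3z) + 1
Expand and combine: 6z + 1


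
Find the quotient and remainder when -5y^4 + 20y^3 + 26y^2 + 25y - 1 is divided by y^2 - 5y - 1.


(-5y^4 + 20y^3 + 26y^2 + 25y - 1) / (y^2 - 5y - 1)
Step 1: -5y^2 * (y^2 - 5y - 1) = -5y^4 + 25y^3 + 5y^2; subtract.
Step 2: -5y * (y^2 - 5y - 1) = -5y^3 + 25y^2 + 5y; subtract.
Step 3: -4 * (y^2 - 5y - 1) = -4y^2 + 20y + 4; subtract.
Quotient: -5y^2 - 5y - 4, Remainder: -5


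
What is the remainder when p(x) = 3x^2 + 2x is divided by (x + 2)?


By the Remainder Theorem, the remainder equals p(-2):
  3*(-2)^2 = 12
  2*(-2)^1 = -4
  constant: 0
Sum: 12 - 4 + 0 = 8


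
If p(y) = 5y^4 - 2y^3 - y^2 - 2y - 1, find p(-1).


Using direct substitution:
  5 * (-1)^4 = 5
  -2 * (-1)^3 = 2
  -1 * (-1)^2 = -1
  -2 * (-1)^1 = 2
  constant: -1
Sum = 5 + 2 - 1 + 2 - 1 = 7


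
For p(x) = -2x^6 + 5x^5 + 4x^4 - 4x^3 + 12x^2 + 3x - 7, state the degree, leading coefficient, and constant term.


Highest power of x is 6, with coefficient -2. Constant term is -7.
Degree = 6, leading coefficient = -2, constant term = -7


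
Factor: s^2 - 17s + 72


Roots satisfy r1 + r2 = -b/a = 17 and r1*r2 = c/a = 72.
So r1 = 8, r2 = 9.
s^2 - 17s + 72 = (s - r1)(s - r2) = (s - 8)(s - 9)


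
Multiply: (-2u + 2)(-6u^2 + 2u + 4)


Distribute each term of the first polynomial:
  (-2u)(-6u^2 + 2u + 4) = 12u^3 - 4u^2 - 8u
  (2)(-6u^2 + 2u + 4) = -12u^2 + 4u + 8
Sum: 12u^3 - 16u^2 - 4u + 8


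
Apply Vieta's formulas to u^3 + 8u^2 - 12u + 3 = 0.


Monic cubic u^3+bu^2+cu+d=0: sum=-b, pairwise sum=c, product=-d.
b=8, c=-12, d=3
r1+r2+r3 = -8
r1r2+r1r3+r2r3 = -12
r1r2r3 = -3


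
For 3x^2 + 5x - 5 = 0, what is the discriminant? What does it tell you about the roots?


D = b^2 - 4ac = (5)^2 - 4(3)(-5) = 25 + 60 = 85
Since D > 0: two distinct irrational roots


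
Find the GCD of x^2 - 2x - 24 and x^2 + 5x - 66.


Factor each:
  x^2 - 2x - 24 = (x - 6)(x + 4)
  x^2 + 5x - 66 = (x - 6)(x + 11)
Common monic factor: x - 6


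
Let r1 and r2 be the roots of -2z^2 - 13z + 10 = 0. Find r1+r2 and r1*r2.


For az^2+bz+c=0: sum = -b/a, product = c/a.
a=-2, b=-13, c=10
Sum = -(-13)/-2 = -13/2
Product = (10)/-2 = -5


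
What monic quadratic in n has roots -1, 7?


p(n) = (n + 1)(n - 7)
Expand: n^2 - 6n - 7


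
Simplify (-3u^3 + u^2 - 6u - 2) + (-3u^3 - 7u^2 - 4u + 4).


Align terms by degree and add:
  -3u^3 + u^2 - 6u - 2
  -3u^3 - 7u^2 - 4u + 4
= -6u^3 - 6u^2 - 10u + 2


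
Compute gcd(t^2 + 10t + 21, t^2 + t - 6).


Factor each:
  t^2 + 10t + 21 = (t + 3)(t + 7)
  t^2 + t - 6 = (t + 3)(t - 2)
Common monic factor: t + 3


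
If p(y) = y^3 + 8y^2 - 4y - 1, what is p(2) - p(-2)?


p(2) = 31
p(-2) = 31
p(2) - p(-2) = 31 - 31 = 0


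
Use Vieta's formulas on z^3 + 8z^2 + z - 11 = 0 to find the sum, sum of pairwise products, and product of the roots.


Monic cubic z^3+bz^2+cz+d=0: sum=-b, pairwise sum=c, product=-d.
b=8, c=1, d=-11
r1+r2+r3 = -8
r1r2+r1r3+r2r3 = 1
r1r2r3 = 11


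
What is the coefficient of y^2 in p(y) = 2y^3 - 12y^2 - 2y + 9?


Read off the coefficient of y^2: -12


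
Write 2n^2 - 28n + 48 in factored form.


Roots satisfy r1 + r2 = -b/a = 14 and r1*r2 = c/a = 24.
So r1 = 2, r2 = 12.
2n^2 - 28n + 48 = 2(n - r1)(n - r2) = 2(n - 2)(n - 12)


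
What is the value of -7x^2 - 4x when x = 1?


Using direct substitution:
  -7 * (1)^2 = -7
  -4 * (1)^1 = -4
  constant: 0
Sum = -7 - 4 + 0 = -11


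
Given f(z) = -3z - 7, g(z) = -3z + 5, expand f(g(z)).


Substitute g(z) into f:
f(g(z)) = -3*(-3z + 5) + (-7)
Expand and combine: 9z - 22


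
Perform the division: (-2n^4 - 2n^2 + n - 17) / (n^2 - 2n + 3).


(-2n^4 - 2n^2 + n - 17) / (n^2 - 2n + 3)
Step 1: -2n^2 * (n^2 - 2n + 3) = -2n^4 + 4n^3 - 6n^2; subtract.
Step 2: -4n * (n^2 - 2n + 3) = -4n^3 + 8n^2 - 12n; subtract.
Step 3: -4 * (n^2 - 2n + 3) = -4n^2 + 8n - 12; subtract.
Quotient: -2n^2 - 4n - 4, Remainder: 5n - 5


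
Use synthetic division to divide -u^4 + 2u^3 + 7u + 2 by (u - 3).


Synthetic division with c = 3. Coefficients: -1, 2, 0, 7, 2
Bring down -1.
  -1 * 3 = -3; -3 + 2 = -1
  -1 * 3 = -3; -3 + 0 = -3
  -3 * 3 = -9; -9 + 7 = -2
  -2 * 3 = -6; -6 + 2 = -4
Quotient: -u^3 - u^2 - 3u - 2, Remainder: -4


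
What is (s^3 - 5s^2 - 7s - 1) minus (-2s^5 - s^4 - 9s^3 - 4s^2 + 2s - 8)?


Distribute the minus sign:
  (s^3 - 5s^2 - 7s - 1)
- (-2s^5 - s^4 - 9s^3 - 4s^2 + 2s - 8)
Negate second polynomial: 2s^5 + s^4 + 9s^3 + 4s^2 - 2s + 8
Add: 2s^5 + s^4 + 10s^3 - s^2 - 9s + 7


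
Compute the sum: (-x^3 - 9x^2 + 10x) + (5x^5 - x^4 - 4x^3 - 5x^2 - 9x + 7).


Align terms by degree and add:
  -x^3 - 9x^2 + 10x
+ 5x^5 - x^4 - 4x^3 - 5x^2 - 9x + 7
= 5x^5 - x^4 - 5x^3 - 14x^2 + x + 7


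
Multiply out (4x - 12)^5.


Expand (4x - 12)^5 by repeated multiplication:
  (4x - 12)^2 = 16x^2 - 96x + 144
  (4x - 12)^3 = 64x^3 - 576x^2 + 1728x - 1728
  (4x - 12)^4 = 256x^4 - 3072x^3 + 13824x^2 - 27648x + 20736
= 1024x^5 - 15360x^4 + 92160x^3 - 276480x^2 + 414720x - 248832


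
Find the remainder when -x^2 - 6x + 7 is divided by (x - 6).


By the Remainder Theorem, the remainder equals p(6):
  -1*(6)^2 = -36
  -6*(6)^1 = -36
  constant: 7
Sum: -36 - 36 + 7 = -65


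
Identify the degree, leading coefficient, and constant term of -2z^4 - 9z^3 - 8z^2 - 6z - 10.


Highest power of z is 4, with coefficient -2. Constant term is -10.
Degree = 4, leading coefficient = -2, constant term = -10


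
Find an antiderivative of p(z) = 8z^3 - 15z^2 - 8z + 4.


Reverse power rule on each term:
  ∫ 8z^3 dz = 2z^4
  ∫ -15z^2 dz = -5z^3
  ∫ -8z dz = -4z^2
  ∫ 4 dz = 4z
F(z) = 2z^4 - 5z^3 - 4z^2 + 4z + C


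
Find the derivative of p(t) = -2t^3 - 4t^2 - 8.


Apply the power rule term by term:
  d/dt(-2t^3) = -6t^2
  d/dt(-4t^2) = -8t
  d/dt(-8) = 0
p'(t) = -6t^2 - 8t


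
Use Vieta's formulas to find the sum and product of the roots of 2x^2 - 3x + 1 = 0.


For ax^2+bx+c=0: sum = -b/a, product = c/a.
a=2, b=-3, c=1
Sum = -(-3)/2 = 3/2
Product = (1)/2 = 1/2


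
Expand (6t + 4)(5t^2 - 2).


Distribute each term of the first polynomial:
  (6t)(5t^2 - 2) = 30t^3 - 12t
  (4)(5t^2 - 2) = 20t^2 - 8
Sum: 30t^3 + 20t^2 - 12t - 8


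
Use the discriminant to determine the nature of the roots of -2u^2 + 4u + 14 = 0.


D = b^2 - 4ac = (4)^2 - 4(-2)(14) = 16 + 112 = 128
Since D > 0: two distinct irrational roots


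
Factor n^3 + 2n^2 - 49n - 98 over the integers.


Try integer roots (divisors of -98). n=-7: p(-7)=0.
Divide out (n + 7): quotient is n^2 - 5n - 14.
Factor the quadratic: (n + 2)(n - 7)
Result: (n + 7)(n + 2)(n - 7)


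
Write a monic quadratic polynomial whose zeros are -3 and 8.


p(x) = (x + 3)(x - 8)
Expand: x^2 - 5x - 24


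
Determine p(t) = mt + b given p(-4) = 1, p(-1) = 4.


p(t) = mt + b. Using p(-4)=1, p(-1)=4:
m = (1 - 4)/(-4 + 1) = -3/-3 = 1
b = 1 - m*(-4) = 1 + 4 = 5
p(t) = t + 5


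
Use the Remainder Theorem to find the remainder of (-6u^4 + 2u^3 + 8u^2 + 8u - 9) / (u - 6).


By the Remainder Theorem, the remainder equals p(6):
  -6*(6)^4 = -7776
  2*(6)^3 = 432
  8*(6)^2 = 288
  8*(6)^1 = 48
  constant: -9
Sum: -7776 + 432 + 288 + 48 - 9 = -7017


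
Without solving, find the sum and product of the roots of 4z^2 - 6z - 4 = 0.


For az^2+bz+c=0: sum = -b/a, product = c/a.
a=4, b=-6, c=-4
Sum = -(-6)/4 = 3/2
Product = (-4)/4 = -1


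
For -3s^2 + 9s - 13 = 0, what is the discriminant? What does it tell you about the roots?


D = b^2 - 4ac = (9)^2 - 4(-3)(-13) = 81 - 156 = -75
Since D < 0: two complex conjugate roots (no real roots)


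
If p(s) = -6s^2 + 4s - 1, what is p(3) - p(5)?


p(3) = -43
p(5) = -131
p(3) - p(5) = -43 + 131 = 88


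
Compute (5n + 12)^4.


Expand (5n + 12)^4 by repeated multiplication:
  (5n + 12)^2 = 25n^2 + 120n + 144
  (5n + 12)^3 = 125n^3 + 900n^2 + 2160n + 1728
= 625n^4 + 6000n^3 + 21600n^2 + 34560n + 20736


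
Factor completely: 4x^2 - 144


Roots satisfy r1 + r2 = -b/a = 0 and r1*r2 = c/a = -36.
So r1 = -6, r2 = 6.
4x^2 - 144 = 4(x - r1)(x - r2) = 4(x + 6)(x - 6)


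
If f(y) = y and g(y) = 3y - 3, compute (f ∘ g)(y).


Substitute g(y) into f:
f(g(y)) = 1*(3y - 3)
Expand and combine: 3y - 3


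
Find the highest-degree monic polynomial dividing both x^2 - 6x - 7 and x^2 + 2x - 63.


Factor each:
  x^2 - 6x - 7 = (x - 7)(x + 1)
  x^2 + 2x - 63 = (x - 7)(x + 9)
Common monic factor: x - 7


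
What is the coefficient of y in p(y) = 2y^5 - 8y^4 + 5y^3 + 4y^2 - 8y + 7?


Read off the coefficient of y: -8


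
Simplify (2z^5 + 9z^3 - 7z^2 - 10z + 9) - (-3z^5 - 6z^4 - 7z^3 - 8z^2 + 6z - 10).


Distribute the minus sign:
  (2z^5 + 9z^3 - 7z^2 - 10z + 9)
- (-3z^5 - 6z^4 - 7z^3 - 8z^2 + 6z - 10)
Negate second polynomial: 3z^5 + 6z^4 + 7z^3 + 8z^2 - 6z + 10
Add: 5z^5 + 6z^4 + 16z^3 + z^2 - 16z + 19


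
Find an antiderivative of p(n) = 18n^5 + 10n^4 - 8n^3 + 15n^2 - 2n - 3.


Reverse power rule on each term:
  ∫ 18n^5 dn = 3n^6
  ∫ 10n^4 dn = 2n^5
  ∫ -8n^3 dn = -2n^4
  ∫ 15n^2 dn = 5n^3
  ∫ -2n dn = -n^2
  ∫ -3 dn = -3n
F(n) = 3n^6 + 2n^5 - 2n^4 + 5n^3 - n^2 - 3n + C


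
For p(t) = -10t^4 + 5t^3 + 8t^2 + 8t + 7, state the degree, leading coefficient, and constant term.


Highest power of t is 4, with coefficient -10. Constant term is 7.
Degree = 4, leading coefficient = -10, constant term = 7


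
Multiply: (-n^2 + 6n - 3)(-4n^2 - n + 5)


Distribute each term of the first polynomial:
  (-n^2)(-4n^2 - n + 5) = 4n^4 + n^3 - 5n^2
  (6n)(-4n^2 - n + 5) = -24n^3 - 6n^2 + 30n
  (-3)(-4n^2 - n + 5) = 12n^2 + 3n - 15
Sum: 4n^4 - 23n^3 + n^2 + 33n - 15


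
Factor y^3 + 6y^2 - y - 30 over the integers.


Try integer roots (divisors of -30). y=-3: p(-3)=0.
Divide out (y + 3): quotient is y^2 + 3y - 10.
Factor the quadratic: (y - 2)(y + 5)
Result: (y + 3)(y - 2)(y + 5)


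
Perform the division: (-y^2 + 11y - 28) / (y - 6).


(-y^2 + 11y - 28) / (y - 6)
Step 1: -y * (y - 6) = -y^2 + 6y; subtract.
Step 2: 5 * (y - 6) = 5y - 30; subtract.
Quotient: -y + 5, Remainder: 2


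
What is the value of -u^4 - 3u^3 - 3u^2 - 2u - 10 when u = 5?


Using direct substitution:
  -1 * (5)^4 = -625
  -3 * (5)^3 = -375
  -3 * (5)^2 = -75
  -2 * (5)^1 = -10
  constant: -10
Sum = -625 - 375 - 75 - 10 - 10 = -1095


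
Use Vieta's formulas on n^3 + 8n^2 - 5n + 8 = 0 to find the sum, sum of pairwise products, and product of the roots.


Monic cubic n^3+bn^2+cn+d=0: sum=-b, pairwise sum=c, product=-d.
b=8, c=-5, d=8
r1+r2+r3 = -8
r1r2+r1r3+r2r3 = -5
r1r2r3 = -8


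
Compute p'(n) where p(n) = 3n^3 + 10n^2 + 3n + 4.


Apply the power rule term by term:
  d/dn(3n^3) = 9n^2
  d/dn(10n^2) = 20n
  d/dn(3n) = 3
  d/dn(4) = 0
p'(n) = 9n^2 + 20n + 3


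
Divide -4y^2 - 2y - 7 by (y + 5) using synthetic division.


Synthetic division with c = -5. Coefficients: -4, -2, -7
Bring down -4.
  -4 * -5 = 20; 20 - 2 = 18
  18 * -5 = -90; -90 - 7 = -97
Quotient: -4y + 18, Remainder: -97


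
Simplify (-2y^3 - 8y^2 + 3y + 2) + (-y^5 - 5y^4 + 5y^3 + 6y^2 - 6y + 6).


Align terms by degree and add:
  -2y^3 - 8y^2 + 3y + 2
  -y^5 - 5y^4 + 5y^3 + 6y^2 - 6y + 6
= -y^5 - 5y^4 + 3y^3 - 2y^2 - 3y + 8


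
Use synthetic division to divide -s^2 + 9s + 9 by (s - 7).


Synthetic division with c = 7. Coefficients: -1, 9, 9
Bring down -1.
  -1 * 7 = -7; -7 + 9 = 2
  2 * 7 = 14; 14 + 9 = 23
Quotient: -s + 2, Remainder: 23


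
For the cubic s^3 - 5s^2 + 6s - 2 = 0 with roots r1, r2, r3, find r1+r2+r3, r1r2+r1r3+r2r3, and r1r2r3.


Monic cubic s^3+bs^2+cs+d=0: sum=-b, pairwise sum=c, product=-d.
b=-5, c=6, d=-2
r1+r2+r3 = 5
r1r2+r1r3+r2r3 = 6
r1r2r3 = 2


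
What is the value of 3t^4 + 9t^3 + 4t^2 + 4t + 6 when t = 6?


Using direct substitution:
  3 * (6)^4 = 3888
  9 * (6)^3 = 1944
  4 * (6)^2 = 144
  4 * (6)^1 = 24
  constant: 6
Sum = 3888 + 1944 + 144 + 24 + 6 = 6006


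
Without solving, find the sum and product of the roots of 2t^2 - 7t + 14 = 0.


For at^2+bt+c=0: sum = -b/a, product = c/a.
a=2, b=-7, c=14
Sum = -(-7)/2 = 7/2
Product = (14)/2 = 7


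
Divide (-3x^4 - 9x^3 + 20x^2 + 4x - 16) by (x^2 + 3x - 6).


(-3x^4 - 9x^3 + 20x^2 + 4x - 16) / (x^2 + 3x - 6)
Step 1: -3x^2 * (x^2 + 3x - 6) = -3x^4 - 9x^3 + 18x^2; subtract.
Step 2: 0 * (x^2 + 3x - 6) = 0; subtract.
Step 3: 2 * (x^2 + 3x - 6) = 2x^2 + 6x - 12; subtract.
Quotient: -3x^2 + 2, Remainder: -2x - 4


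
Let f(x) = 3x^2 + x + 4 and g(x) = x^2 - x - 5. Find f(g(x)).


Substitute g(x) into f:
f(g(x)) = 3*(x^2 - x - 5)^2 + 1*(x^2 - x - 5) + 4
(x^2 - x - 5)^2 = x^4 - 2x^3 - 9x^2 + 10x + 25
Expand and combine: 3x^4 - 6x^3 - 26x^2 + 29x + 74


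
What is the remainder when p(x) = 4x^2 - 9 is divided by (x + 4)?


By the Remainder Theorem, the remainder equals p(-4):
  4*(-4)^2 = 64
  0*(-4)^1 = 0
  constant: -9
Sum: 64 + 0 - 9 = 55


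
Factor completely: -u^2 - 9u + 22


Roots satisfy r1 + r2 = -b/a = -9 and r1*r2 = c/a = -22.
So r1 = -11, r2 = 2.
-u^2 - 9u + 22 = -(u - r1)(u - r2) = -(u + 11)(u - 2)


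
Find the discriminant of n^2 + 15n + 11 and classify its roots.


D = b^2 - 4ac = (15)^2 - 4(1)(11) = 225 - 44 = 181
Since D > 0: two distinct irrational roots


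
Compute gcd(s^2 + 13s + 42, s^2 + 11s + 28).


Factor each:
  s^2 + 13s + 42 = (s + 7)(s + 6)
  s^2 + 11s + 28 = (s + 7)(s + 4)
Common monic factor: s + 7


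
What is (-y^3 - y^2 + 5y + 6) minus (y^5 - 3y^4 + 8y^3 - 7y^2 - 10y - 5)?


Distribute the minus sign:
  (-y^3 - y^2 + 5y + 6)
- (y^5 - 3y^4 + 8y^3 - 7y^2 - 10y - 5)
Negate second polynomial: -y^5 + 3y^4 - 8y^3 + 7y^2 + 10y + 5
Add: -y^5 + 3y^4 - 9y^3 + 6y^2 + 15y + 11


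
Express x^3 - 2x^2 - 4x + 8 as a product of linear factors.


Try integer roots (divisors of 8). x=2: p(2)=0.
Divide out (x - 2): quotient is x^2 - 4.
Factor the quadratic: (x + 2)(x - 2)
Result: (x - 2)(x + 2)(x - 2)


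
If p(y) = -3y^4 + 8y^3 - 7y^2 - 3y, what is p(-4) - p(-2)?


p(-4) = -1380
p(-2) = -134
p(-4) - p(-2) = -1380 + 134 = -1246


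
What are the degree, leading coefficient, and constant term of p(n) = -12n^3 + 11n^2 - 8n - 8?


Highest power of n is 3, with coefficient -12. Constant term is -8.
Degree = 3, leading coefficient = -12, constant term = -8
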